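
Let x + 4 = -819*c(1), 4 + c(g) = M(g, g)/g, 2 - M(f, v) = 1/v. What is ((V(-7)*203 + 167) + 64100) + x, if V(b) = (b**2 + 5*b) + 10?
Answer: 71592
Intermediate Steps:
M(f, v) = 2 - 1/v
V(b) = 10 + b**2 + 5*b
c(g) = -4 + (2 - 1/g)/g
x = 2453 (x = -4 - 819*(-4 - 1/1**2 + 2/1) = -4 - 819*(-4 - 1*1 + 2*1) = -4 - 819*(-4 - 1 + 2) = -4 - 819*(-3) = -4 + 2457 = 2453)
((V(-7)*203 + 167) + 64100) + x = (((10 + (-7)**2 + 5*(-7))*203 + 167) + 64100) + 2453 = (((10 + 49 - 35)*203 + 167) + 64100) + 2453 = ((24*203 + 167) + 64100) + 2453 = ((4872 + 167) + 64100) + 2453 = (5039 + 64100) + 2453 = 69139 + 2453 = 71592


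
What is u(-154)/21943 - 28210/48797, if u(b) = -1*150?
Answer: -89475940/152964653 ≈ -0.58495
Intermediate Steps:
u(b) = -150
u(-154)/21943 - 28210/48797 = -150/21943 - 28210/48797 = -150*1/21943 - 28210*1/48797 = -150/21943 - 4030/6971 = -89475940/152964653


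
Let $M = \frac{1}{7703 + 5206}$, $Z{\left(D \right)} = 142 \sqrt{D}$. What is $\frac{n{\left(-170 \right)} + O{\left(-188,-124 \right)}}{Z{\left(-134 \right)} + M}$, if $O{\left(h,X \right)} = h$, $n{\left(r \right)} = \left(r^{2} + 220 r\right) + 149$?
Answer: $\frac{110229951 i}{- i + 1833078 \sqrt{134}} \approx -2.4481 \cdot 10^{-7} + 5.1948 i$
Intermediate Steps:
$n{\left(r \right)} = 149 + r^{2} + 220 r$
$M = \frac{1}{12909} \approx 7.7465 \cdot 10^{-5}$
$\frac{n{\left(-170 \right)} + O{\left(-188,-124 \right)}}{Z{\left(-134 \right)} + M} = \frac{\left(149 + \left(-170\right)^{2} + 220 \left(-170\right)\right) - 188}{142 \sqrt{-134} + \frac{1}{12909}} = \frac{\left(149 + 28900 - 37400\right) - 188}{142 i \sqrt{134} + \frac{1}{12909}} = \frac{-8351 - 188}{142 i \sqrt{134} + \frac{1}{12909}} = - \frac{8539}{\frac{1}{12909} + 142 i \sqrt{134}}$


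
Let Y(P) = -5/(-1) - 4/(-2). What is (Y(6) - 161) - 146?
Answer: -300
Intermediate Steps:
Y(P) = 7 (Y(P) = -5*(-1) - 4*(-1/2) = 5 + 2 = 7)
(Y(6) - 161) - 146 = (7 - 161) - 146 = -154 - 146 = -300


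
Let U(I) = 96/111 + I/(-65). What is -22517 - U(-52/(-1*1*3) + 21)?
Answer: -32492428/1443 ≈ -22517.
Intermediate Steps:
U(I) = 32/37 - I/65 (U(I) = 96*(1/111) + I*(-1/65) = 32/37 - I/65)
-22517 - U(-52/(-1*1*3) + 21) = -22517 - (32/37 - (-52/(-1*1*3) + 21)/65) = -22517 - (32/37 - (-52/((-1*3)) + 21)/65) = -22517 - (32/37 - (-52/(-3) + 21)/65) = -22517 - (32/37 - (-52*(-1/3) + 21)/65) = -22517 - (32/37 - (52/3 + 21)/65) = -22517 - (32/37 - 1/65*115/3) = -22517 - (32/37 - 23/39) = -22517 - 1*397/1443 = -22517 - 397/1443 = -32492428/1443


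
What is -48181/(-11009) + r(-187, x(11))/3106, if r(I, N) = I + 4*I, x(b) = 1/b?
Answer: 139356771/34193954 ≈ 4.0755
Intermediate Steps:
r(I, N) = 5*I
-48181/(-11009) + r(-187, x(11))/3106 = -48181/(-11009) + (5*(-187))/3106 = -48181*(-1/11009) - 935*1/3106 = 48181/11009 - 935/3106 = 139356771/34193954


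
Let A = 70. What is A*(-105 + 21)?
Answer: -5880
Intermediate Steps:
A*(-105 + 21) = 70*(-105 + 21) = 70*(-84) = -5880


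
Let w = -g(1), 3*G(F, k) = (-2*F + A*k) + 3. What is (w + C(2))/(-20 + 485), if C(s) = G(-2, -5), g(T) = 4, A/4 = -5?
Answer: 19/279 ≈ 0.068100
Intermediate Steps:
A = -20 (A = 4*(-5) = -20)
G(F, k) = 1 - 20*k/3 - 2*F/3 (G(F, k) = ((-2*F - 20*k) + 3)/3 = ((-20*k - 2*F) + 3)/3 = (3 - 20*k - 2*F)/3 = 1 - 20*k/3 - 2*F/3)
C(s) = 107/3 (C(s) = 1 - 20/3*(-5) - ⅔*(-2) = 1 + 100/3 + 4/3 = 107/3)
w = -4 (w = -1*4 = -4)
(w + C(2))/(-20 + 485) = (-4 + 107/3)/(-20 + 485) = (95/3)/465 = (95/3)*(1/465) = 19/279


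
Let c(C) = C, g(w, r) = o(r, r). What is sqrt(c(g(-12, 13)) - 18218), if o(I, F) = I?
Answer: I*sqrt(18205) ≈ 134.93*I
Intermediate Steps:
g(w, r) = r
sqrt(c(g(-12, 13)) - 18218) = sqrt(13 - 18218) = sqrt(-18205) = I*sqrt(18205)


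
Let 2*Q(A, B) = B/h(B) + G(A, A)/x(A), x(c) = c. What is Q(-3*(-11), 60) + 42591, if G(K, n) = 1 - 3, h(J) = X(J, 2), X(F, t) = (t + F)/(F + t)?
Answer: 1406492/33 ≈ 42621.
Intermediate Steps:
X(F, t) = 1 (X(F, t) = (F + t)/(F + t) = 1)
h(J) = 1
G(K, n) = -2
Q(A, B) = B/2 - 1/A (Q(A, B) = (B/1 - 2/A)/2 = (B*1 - 2/A)/2 = (B - 2/A)/2 = B/2 - 1/A)
Q(-3*(-11), 60) + 42591 = ((1/2)*60 - 1/((-3*(-11)))) + 42591 = (30 - 1/33) + 42591 = 989/33 + 42591 = 1406492/33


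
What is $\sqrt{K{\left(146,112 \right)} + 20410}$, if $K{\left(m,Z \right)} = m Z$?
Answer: $\sqrt{36762} \approx 191.73$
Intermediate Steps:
$K{\left(m,Z \right)} = Z m$
$\sqrt{K{\left(146,112 \right)} + 20410} = \sqrt{112 \cdot 146 + 20410} = \sqrt{16352 + 20410} = \sqrt{36762}$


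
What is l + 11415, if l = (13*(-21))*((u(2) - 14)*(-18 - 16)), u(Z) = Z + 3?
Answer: -72123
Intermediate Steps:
u(Z) = 3 + Z
l = -83538 (l = (13*(-21))*(((3 + 2) - 14)*(-18 - 16)) = -273*(5 - 14)*(-34) = -(-2457)*(-34) = -273*306 = -83538)
l + 11415 = -83538 + 11415 = -72123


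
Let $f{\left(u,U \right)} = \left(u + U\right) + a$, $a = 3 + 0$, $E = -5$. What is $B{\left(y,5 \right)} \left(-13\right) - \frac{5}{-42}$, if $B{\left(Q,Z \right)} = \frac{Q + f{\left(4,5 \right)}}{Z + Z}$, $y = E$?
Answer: $- \frac{943}{105} \approx -8.981$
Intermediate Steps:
$a = 3$
$f{\left(u,U \right)} = 3 + U + u$ ($f{\left(u,U \right)} = \left(u + U\right) + 3 = \left(U + u\right) + 3 = 3 + U + u$)
$y = -5$
$B{\left(Q,Z \right)} = \frac{12 + Q}{2 Z}$ ($B{\left(Q,Z \right)} = \frac{Q + \left(3 + 5 + 4\right)}{Z + Z} = \frac{Q + 12}{2 Z} = \left(12 + Q\right) \frac{1}{2 Z} = \frac{12 + Q}{2 Z}$)
$B{\left(y,5 \right)} \left(-13\right) - \frac{5}{-42} = \frac{12 - 5}{2 \cdot 5} \left(-13\right) - \frac{5}{-42} = \frac{1}{2} \cdot \frac{1}{5} \cdot 7 \left(-13\right) - - \frac{5}{42} = \frac{7}{10} \left(-13\right) + \frac{5}{42} = - \frac{91}{10} + \frac{5}{42} = - \frac{943}{105}$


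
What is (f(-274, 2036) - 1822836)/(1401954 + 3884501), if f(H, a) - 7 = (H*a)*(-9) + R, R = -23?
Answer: 3197924/5286455 ≈ 0.60493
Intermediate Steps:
f(H, a) = -16 - 9*H*a (f(H, a) = 7 + ((H*a)*(-9) - 23) = 7 + (-9*H*a - 23) = 7 + (-23 - 9*H*a) = -16 - 9*H*a)
(f(-274, 2036) - 1822836)/(1401954 + 3884501) = ((-16 - 9*(-274)*2036) - 1822836)/(1401954 + 3884501) = ((-16 + 5020776) - 1822836)/5286455 = (5020760 - 1822836)*(1/5286455) = 3197924*(1/5286455) = 3197924/5286455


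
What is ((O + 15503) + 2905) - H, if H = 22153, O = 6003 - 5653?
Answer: -3395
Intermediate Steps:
O = 350
((O + 15503) + 2905) - H = ((350 + 15503) + 2905) - 1*22153 = (15853 + 2905) - 22153 = 18758 - 22153 = -3395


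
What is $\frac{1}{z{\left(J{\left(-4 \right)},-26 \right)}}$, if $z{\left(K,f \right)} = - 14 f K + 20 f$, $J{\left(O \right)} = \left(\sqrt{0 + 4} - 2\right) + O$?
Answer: $- \frac{1}{1976} \approx -0.00050607$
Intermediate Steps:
$J{\left(O \right)} = O$ ($J{\left(O \right)} = \left(\sqrt{4} - 2\right) + O = \left(2 - 2\right) + O = 0 + O = O$)
$z{\left(K,f \right)} = 20 f - 14 K f$ ($z{\left(K,f \right)} = - 14 K f + 20 f = 20 f - 14 K f$)
$\frac{1}{z{\left(J{\left(-4 \right)},-26 \right)}} = \frac{1}{2 \left(-26\right) \left(10 - -28\right)} = \frac{1}{2 \left(-26\right) \left(10 + 28\right)} = \frac{1}{2 \left(-26\right) 38} = \frac{1}{-1976} = - \frac{1}{1976}$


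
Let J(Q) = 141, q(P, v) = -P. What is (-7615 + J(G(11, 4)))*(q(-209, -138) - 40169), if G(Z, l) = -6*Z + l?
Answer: 298661040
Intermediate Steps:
G(Z, l) = l - 6*Z
(-7615 + J(G(11, 4)))*(q(-209, -138) - 40169) = (-7615 + 141)*(-1*(-209) - 40169) = -7474*(209 - 40169) = -7474*(-39960) = 298661040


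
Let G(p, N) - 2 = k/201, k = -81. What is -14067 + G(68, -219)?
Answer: -942382/67 ≈ -14065.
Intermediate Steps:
G(p, N) = 107/67 (G(p, N) = 2 - 81/201 = 2 - 81*1/201 = 2 - 27/67 = 107/67)
-14067 + G(68, -219) = -14067 + 107/67 = -942382/67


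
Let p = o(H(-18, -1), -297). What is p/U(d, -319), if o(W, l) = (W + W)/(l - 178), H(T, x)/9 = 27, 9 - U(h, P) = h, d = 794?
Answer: 486/372875 ≈ 0.0013034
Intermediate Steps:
U(h, P) = 9 - h
H(T, x) = 243 (H(T, x) = 9*27 = 243)
o(W, l) = 2*W/(-178 + l) (o(W, l) = (2*W)/(-178 + l) = 2*W/(-178 + l))
p = -486/475 (p = 2*243/(-178 - 297) = 2*243/(-475) = 2*243*(-1/475) = -486/475 ≈ -1.0232)
p/U(d, -319) = -486/(475*(9 - 1*794)) = -486/(475*(9 - 794)) = -486/475/(-785) = -486/475*(-1/785) = 486/372875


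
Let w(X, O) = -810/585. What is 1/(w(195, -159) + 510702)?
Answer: 13/6639108 ≈ 1.9581e-6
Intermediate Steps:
w(X, O) = -18/13 (w(X, O) = -810*1/585 = -18/13)
1/(w(195, -159) + 510702) = 1/(-18/13 + 510702) = 1/(6639108/13) = 13/6639108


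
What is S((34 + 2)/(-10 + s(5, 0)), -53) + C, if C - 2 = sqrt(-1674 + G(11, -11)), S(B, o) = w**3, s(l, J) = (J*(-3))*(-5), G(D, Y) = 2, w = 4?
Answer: 66 + 2*I*sqrt(418) ≈ 66.0 + 40.89*I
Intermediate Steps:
s(l, J) = 15*J (s(l, J) = -3*J*(-5) = 15*J)
S(B, o) = 64 (S(B, o) = 4**3 = 64)
C = 2 + 2*I*sqrt(418) (C = 2 + sqrt(-1674 + 2) = 2 + sqrt(-1672) = 2 + 2*I*sqrt(418) ≈ 2.0 + 40.89*I)
S((34 + 2)/(-10 + s(5, 0)), -53) + C = 64 + (2 + 2*I*sqrt(418)) = 66 + 2*I*sqrt(418)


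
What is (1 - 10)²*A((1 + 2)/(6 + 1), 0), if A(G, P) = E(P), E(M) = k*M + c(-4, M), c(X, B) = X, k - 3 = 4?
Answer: -324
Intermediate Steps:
k = 7 (k = 3 + 4 = 7)
E(M) = -4 + 7*M (E(M) = 7*M - 4 = -4 + 7*M)
A(G, P) = -4 + 7*P
(1 - 10)²*A((1 + 2)/(6 + 1), 0) = (1 - 10)²*(-4 + 7*0) = (-9)²*(-4 + 0) = 81*(-4) = -324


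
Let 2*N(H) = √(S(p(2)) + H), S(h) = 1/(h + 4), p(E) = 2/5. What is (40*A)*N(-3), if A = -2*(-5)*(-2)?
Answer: -200*I*√1342/11 ≈ -666.06*I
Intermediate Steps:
A = -20 (A = 10*(-2) = -20)
p(E) = ⅖ (p(E) = 2*(⅕) = ⅖)
S(h) = 1/(4 + h)
N(H) = √(5/22 + H)/2 (N(H) = √(1/(4 + ⅖) + H)/2 = √(1/(22/5) + H)/2 = √(5/22 + H)/2)
(40*A)*N(-3) = (40*(-20))*(√(110 + 484*(-3))/44) = -200*√(110 - 1452)/11 = -200*√(-1342)/11 = -200*I*√1342/11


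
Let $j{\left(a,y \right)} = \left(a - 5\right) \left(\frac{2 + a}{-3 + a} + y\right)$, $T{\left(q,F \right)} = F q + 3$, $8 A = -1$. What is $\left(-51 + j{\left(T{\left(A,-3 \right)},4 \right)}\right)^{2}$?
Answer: $\frac{3759721}{576} \approx 6527.3$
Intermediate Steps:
$A = - \frac{1}{8}$ ($A = \frac{1}{8} \left(-1\right) = - \frac{1}{8} \approx -0.125$)
$T{\left(q,F \right)} = 3 + F q$
$j{\left(a,y \right)} = \left(-5 + a\right) \left(y + \frac{2 + a}{-3 + a}\right)$ ($j{\left(a,y \right)} = \left(-5 + a\right) \left(\frac{2 + a}{-3 + a} + y\right) = \left(-5 + a\right) \left(y + \frac{2 + a}{-3 + a}\right)$)
$\left(-51 + j{\left(T{\left(A,-3 \right)},4 \right)}\right)^{2} = \left(-51 + \frac{-10 + \left(3 - - \frac{3}{8}\right)^{2} - 3 \left(3 - - \frac{3}{8}\right) + 15 \cdot 4 + 4 \left(3 - - \frac{3}{8}\right)^{2} - 8 \left(3 - - \frac{3}{8}\right) 4}{-3 + \left(3 - - \frac{3}{8}\right)}\right)^{2} = \left(-51 + \frac{-10 + \left(3 + \frac{3}{8}\right)^{2} - 3 \left(3 + \frac{3}{8}\right) + 60 + 4 \left(3 + \frac{3}{8}\right)^{2} - 8 \left(3 + \frac{3}{8}\right) 4}{-3 + \left(3 + \frac{3}{8}\right)}\right)^{2} = \left(-51 + \frac{-10 + \left(\frac{27}{8}\right)^{2} - \frac{81}{8} + 60 + 4 \left(\frac{27}{8}\right)^{2} - 27 \cdot 4}{-3 + \frac{27}{8}}\right)^{2} = \left(-51 + \frac{-10 + \frac{729}{64} - \frac{81}{8} + 60 + 4 \cdot \frac{729}{64} - 108}{\frac{3}{8}}\right)^{2} = \left(-51 + \frac{8 \left(-10 + \frac{729}{64} - \frac{81}{8} + 60 + \frac{729}{16} - 108\right)}{3}\right)^{2} = \left(-51 + \frac{8}{3} \left(- \frac{715}{64}\right)\right)^{2} = \left(-51 - \frac{715}{24}\right)^{2} = \left(- \frac{1939}{24}\right)^{2} = \frac{3759721}{576}$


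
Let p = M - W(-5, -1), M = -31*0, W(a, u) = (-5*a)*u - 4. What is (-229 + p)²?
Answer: 40000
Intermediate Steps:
W(a, u) = -4 - 5*a*u (W(a, u) = -5*a*u - 4 = -4 - 5*a*u)
M = 0
p = 29 (p = 0 - (-4 - 5*(-5)*(-1)) = 0 - (-4 - 25) = 0 - 1*(-29) = 0 + 29 = 29)
(-229 + p)² = (-229 + 29)² = (-200)² = 40000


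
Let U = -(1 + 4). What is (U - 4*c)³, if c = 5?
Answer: -15625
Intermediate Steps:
U = -5 (U = -1*5 = -5)
(U - 4*c)³ = (-5 - 4*5)³ = (-5 - 20)³ = (-25)³ = -15625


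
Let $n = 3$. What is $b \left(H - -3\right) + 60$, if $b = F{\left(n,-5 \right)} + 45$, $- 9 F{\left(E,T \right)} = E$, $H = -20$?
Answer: $- \frac{2098}{3} \approx -699.33$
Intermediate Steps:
$F{\left(E,T \right)} = - \frac{E}{9}$
$b = \frac{134}{3}$ ($b = \left(- \frac{1}{9}\right) 3 + 45 = - \frac{1}{3} + 45 = \frac{134}{3} \approx 44.667$)
$b \left(H - -3\right) + 60 = \frac{134 \left(-20 - -3\right)}{3} + 60 = \frac{134 \left(-20 + 3\right)}{3} + 60 = \frac{134}{3} \left(-17\right) + 60 = - \frac{2278}{3} + 60 = - \frac{2098}{3}$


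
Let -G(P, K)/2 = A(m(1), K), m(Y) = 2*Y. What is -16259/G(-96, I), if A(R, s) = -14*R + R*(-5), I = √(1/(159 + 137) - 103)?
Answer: -16259/76 ≈ -213.93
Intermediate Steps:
I = I*√2256038/148 (I = √(1/296 - 103) = √(-30487/296) = I*√2256038/148 ≈ 10.149*I)
A(R, s) = -19*R (A(R, s) = -14*R - 5*R = -19*R)
G(P, K) = 76 (G(P, K) = -(-38)*2*1 = -(-38)*2 = -2*(-38) = 76)
-16259/G(-96, I) = -16259/76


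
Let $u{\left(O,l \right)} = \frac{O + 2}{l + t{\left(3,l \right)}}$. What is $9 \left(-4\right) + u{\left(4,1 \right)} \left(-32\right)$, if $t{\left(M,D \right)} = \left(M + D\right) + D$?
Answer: $-68$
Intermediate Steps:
$t{\left(M,D \right)} = M + 2 D$ ($t{\left(M,D \right)} = \left(D + M\right) + D = M + 2 D$)
$u{\left(O,l \right)} = \frac{2 + O}{3 + 3 l}$ ($u{\left(O,l \right)} = \frac{O + 2}{l + \left(3 + 2 l\right)} = \frac{2 + O}{3 + 3 l}$)
$9 \left(-4\right) + u{\left(4,1 \right)} \left(-32\right) = 9 \left(-4\right) + \frac{2 + 4}{3 \left(1 + 1\right)} \left(-32\right) = -36 + \frac{1}{3} \cdot \frac{1}{2} \cdot 6 \left(-32\right) = -36 + 1 \left(-32\right) = -36 - 32 = -68$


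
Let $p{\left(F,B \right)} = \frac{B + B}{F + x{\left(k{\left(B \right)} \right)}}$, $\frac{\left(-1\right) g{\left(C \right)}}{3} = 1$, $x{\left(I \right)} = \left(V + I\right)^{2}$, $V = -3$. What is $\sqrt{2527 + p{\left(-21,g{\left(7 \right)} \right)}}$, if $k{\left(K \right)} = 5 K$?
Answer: $\frac{5 \sqrt{1031109}}{101} \approx 50.269$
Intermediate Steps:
$x{\left(I \right)} = \left(-3 + I\right)^{2}$
$g{\left(C \right)} = -3$ ($g{\left(C \right)} = \left(-3\right) 1 = -3$)
$p{\left(F,B \right)} = \frac{2 B}{F + \left(-3 + 5 B\right)^{2}}$ ($p{\left(F,B \right)} = \frac{B + B}{F + \left(-3 + 5 B\right)^{2}} = \frac{2 B}{F + \left(-3 + 5 B\right)^{2}}$)
$\sqrt{2527 + p{\left(-21,g{\left(7 \right)} \right)}} = \sqrt{2527 + 2 \left(-3\right) \frac{1}{-21 + \left(-3 + 5 \left(-3\right)\right)^{2}}} = \sqrt{2527 + 2 \left(-3\right) \frac{1}{-21 + \left(-3 - 15\right)^{2}}} = \sqrt{2527 + 2 \left(-3\right) \frac{1}{-21 + \left(-18\right)^{2}}} = \sqrt{2527 + 2 \left(-3\right) \frac{1}{-21 + 324}} = \sqrt{2527 + 2 \left(-3\right) \frac{1}{303}} = \sqrt{2527 - \frac{2}{101}} = \sqrt{\frac{255225}{101}} = \frac{5 \sqrt{1031109}}{101}$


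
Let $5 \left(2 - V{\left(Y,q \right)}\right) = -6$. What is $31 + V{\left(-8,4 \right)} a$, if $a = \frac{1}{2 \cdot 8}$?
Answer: $\frac{156}{5} \approx 31.2$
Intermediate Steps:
$V{\left(Y,q \right)} = \frac{16}{5}$ ($V{\left(Y,q \right)} = 2 - - \frac{6}{5} = 2 + \frac{6}{5} = \frac{16}{5}$)
$a = \frac{1}{16} \approx 0.0625$
$31 + V{\left(-8,4 \right)} a = 31 + \frac{16}{5} \cdot \frac{1}{16} = 31 + \frac{1}{5} = \frac{156}{5}$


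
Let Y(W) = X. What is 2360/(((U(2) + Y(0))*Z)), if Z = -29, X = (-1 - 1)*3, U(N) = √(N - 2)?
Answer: 1180/87 ≈ 13.563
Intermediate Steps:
U(N) = √(-2 + N)
X = -6 (X = -2*3 = -6)
Y(W) = -6
2360/(((U(2) + Y(0))*Z)) = 2360/(((√(-2 + 2) - 6)*(-29))) = 2360/(((√0 - 6)*(-29))) = 2360/(((0 - 6)*(-29))) = 2360/((-6*(-29))) = 2360/174 = 2360*(1/174) = 1180/87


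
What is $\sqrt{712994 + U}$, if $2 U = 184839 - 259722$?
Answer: $\frac{\sqrt{2702210}}{2} \approx 821.92$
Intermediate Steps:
$U = - \frac{74883}{2}$ ($U = \frac{184839 - 259722}{2} = \frac{1}{2} \left(-74883\right) = - \frac{74883}{2} \approx -37442.0$)
$\sqrt{712994 + U} = \sqrt{712994 - \frac{74883}{2}} = \sqrt{\frac{1351105}{2}} = \frac{\sqrt{2702210}}{2}$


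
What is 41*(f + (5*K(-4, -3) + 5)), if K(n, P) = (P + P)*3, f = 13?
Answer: -2952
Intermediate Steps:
K(n, P) = 6*P (K(n, P) = (2*P)*3 = 6*P)
41*(f + (5*K(-4, -3) + 5)) = 41*(13 + (5*(6*(-3)) + 5)) = 41*(13 + (5*(-18) + 5)) = 41*(13 + (-90 + 5)) = 41*(13 - 85) = 41*(-72) = -2952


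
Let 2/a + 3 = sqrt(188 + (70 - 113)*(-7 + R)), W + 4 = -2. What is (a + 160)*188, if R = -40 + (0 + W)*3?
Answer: 44729524/1487 + 188*sqrt(2983)/1487 ≈ 30087.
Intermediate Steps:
W = -6 (W = -4 - 2 = -6)
R = -58 (R = -40 + (0 - 6)*3 = -40 - 6*3 = -40 - 18 = -58)
a = 2/(-3 + sqrt(2983)) (a = 2/(-3 + sqrt(188 + (70 - 113)*(-7 - 58))) = 2/(-3 + sqrt(188 - 43*(-65))) = 2/(-3 + sqrt(188 + 2795)) = 2/(-3 + sqrt(2983)) ≈ 0.038747)
(a + 160)*188 = ((3/1487 + sqrt(2983)/1487) + 160)*188 = (237923/1487 + sqrt(2983)/1487)*188 = 44729524/1487 + 188*sqrt(2983)/1487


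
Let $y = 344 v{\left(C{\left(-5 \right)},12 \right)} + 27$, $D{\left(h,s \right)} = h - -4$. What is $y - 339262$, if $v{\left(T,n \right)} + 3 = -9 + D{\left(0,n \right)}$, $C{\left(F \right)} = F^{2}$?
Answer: $-341987$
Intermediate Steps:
$D{\left(h,s \right)} = 4 + h$ ($D{\left(h,s \right)} = h + 4 = 4 + h$)
$v{\left(T,n \right)} = -8$ ($v{\left(T,n \right)} = -3 + \left(-9 + \left(4 + 0\right)\right) = -3 + \left(-9 + 4\right) = -3 - 5 = -8$)
$y = -2725$ ($y = 344 \left(-8\right) + 27 = -2752 + 27 = -2725$)
$y - 339262 = -2725 - 339262 = -341987$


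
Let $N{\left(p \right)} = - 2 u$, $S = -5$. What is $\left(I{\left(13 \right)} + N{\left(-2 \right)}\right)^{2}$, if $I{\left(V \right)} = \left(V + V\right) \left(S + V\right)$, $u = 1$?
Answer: $42436$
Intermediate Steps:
$I{\left(V \right)} = 2 V \left(-5 + V\right)$ ($I{\left(V \right)} = \left(V + V\right) \left(-5 + V\right) = 2 V \left(-5 + V\right)$)
$N{\left(p \right)} = -2$ ($N{\left(p \right)} = \left(-2\right) 1 = -2$)
$\left(I{\left(13 \right)} + N{\left(-2 \right)}\right)^{2} = \left(2 \cdot 13 \left(-5 + 13\right) - 2\right)^{2} = \left(2 \cdot 13 \cdot 8 - 2\right)^{2} = \left(208 - 2\right)^{2} = 206^{2} = 42436$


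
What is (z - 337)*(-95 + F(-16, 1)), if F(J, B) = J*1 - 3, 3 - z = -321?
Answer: 1482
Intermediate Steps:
z = 324 (z = 3 - 1*(-321) = 3 + 321 = 324)
F(J, B) = -3 + J (F(J, B) = J - 3 = -3 + J)
(z - 337)*(-95 + F(-16, 1)) = (324 - 337)*(-95 + (-3 - 16)) = -13*(-95 - 19) = -13*(-114) = 1482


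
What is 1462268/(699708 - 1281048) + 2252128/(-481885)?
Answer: -20138971067/2801390259 ≈ -7.1889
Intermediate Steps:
1462268/(699708 - 1281048) + 2252128/(-481885) = 1462268/(-581340) + 2252128*(-1/481885) = 1462268*(-1/581340) - 2252128/481885 = -365567/145335 - 2252128/481885 = -20138971067/2801390259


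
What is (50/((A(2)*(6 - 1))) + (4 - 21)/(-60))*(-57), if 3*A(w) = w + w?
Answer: -8873/20 ≈ -443.65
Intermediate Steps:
A(w) = 2*w/3 (A(w) = (w + w)/3 = (2*w)/3 = 2*w/3)
(50/((A(2)*(6 - 1))) + (4 - 21)/(-60))*(-57) = (50/((((2/3)*2)*(6 - 1))) + (4 - 21)/(-60))*(-57) = (50/(((4/3)*5)) - 17*(-1/60))*(-57) = (50/(20/3) + 17/60)*(-57) = (50*(3/20) + 17/60)*(-57) = (15/2 + 17/60)*(-57) = (467/60)*(-57) = -8873/20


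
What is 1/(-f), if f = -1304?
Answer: 1/1304 ≈ 0.00076687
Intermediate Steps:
1/(-f) = 1/(-1*(-1304)) = 1/1304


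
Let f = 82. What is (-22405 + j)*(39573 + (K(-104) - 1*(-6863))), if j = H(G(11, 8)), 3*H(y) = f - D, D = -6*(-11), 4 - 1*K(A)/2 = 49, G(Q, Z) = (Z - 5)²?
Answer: -3114404854/3 ≈ -1.0381e+9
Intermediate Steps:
G(Q, Z) = (-5 + Z)²
K(A) = -90 (K(A) = 8 - 2*49 = 8 - 98 = -90)
D = 66
H(y) = 16/3 (H(y) = (82 - 1*66)/3 = (82 - 66)/3 = (⅓)*16 = 16/3)
j = 16/3 ≈ 5.3333
(-22405 + j)*(39573 + (K(-104) - 1*(-6863))) = (-22405 + 16/3)*(39573 + (-90 - 1*(-6863))) = -67199*(39573 + (-90 + 6863))/3 = -67199*(39573 + 6773)/3 = -67199/3*46346 = -3114404854/3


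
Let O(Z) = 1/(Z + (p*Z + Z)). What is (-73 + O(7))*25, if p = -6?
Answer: -51125/28 ≈ -1825.9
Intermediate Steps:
O(Z) = -1/(4*Z) (O(Z) = 1/(Z + (-6*Z + Z)) = 1/(Z - 5*Z) = 1/(-4*Z) = -1/(4*Z))
(-73 + O(7))*25 = (-73 - 1/4/7)*25 = (-73 - 1/4*1/7)*25 = (-73 - 1/28)*25 = -2045/28*25 = -51125/28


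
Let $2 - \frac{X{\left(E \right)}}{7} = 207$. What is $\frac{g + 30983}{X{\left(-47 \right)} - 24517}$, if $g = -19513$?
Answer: $- \frac{5735}{12976} \approx -0.44197$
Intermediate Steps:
$X{\left(E \right)} = -1435$ ($X{\left(E \right)} = 14 - 1449 = -1435$)
$\frac{g + 30983}{X{\left(-47 \right)} - 24517} = \frac{-19513 + 30983}{-1435 - 24517} = \frac{11470}{-25952} = 11470 \left(- \frac{1}{25952}\right) = - \frac{5735}{12976}$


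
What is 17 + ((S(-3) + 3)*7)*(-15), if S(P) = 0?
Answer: -298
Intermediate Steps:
17 + ((S(-3) + 3)*7)*(-15) = 17 + ((0 + 3)*7)*(-15) = 17 + (3*7)*(-15) = 17 + 21*(-15) = 17 - 315 = -298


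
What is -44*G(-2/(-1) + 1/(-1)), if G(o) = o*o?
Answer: -44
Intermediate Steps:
G(o) = o**2
-44*G(-2/(-1) + 1/(-1)) = -44*(-2/(-1) + 1/(-1))**2 = -44*(-2*(-1) + 1*(-1))**2 = -44*(2 - 1)**2 = -44*1**2 = -44*1 = -44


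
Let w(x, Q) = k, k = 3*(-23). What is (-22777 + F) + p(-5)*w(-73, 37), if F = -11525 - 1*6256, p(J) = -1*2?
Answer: -40420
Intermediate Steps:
p(J) = -2
k = -69
F = -17781 (F = -11525 - 6256 = -17781)
w(x, Q) = -69
(-22777 + F) + p(-5)*w(-73, 37) = (-22777 - 17781) - 2*(-69) = -40558 + 138 = -40420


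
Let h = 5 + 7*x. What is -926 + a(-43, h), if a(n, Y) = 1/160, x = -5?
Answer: -148159/160 ≈ -925.99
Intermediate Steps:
h = -30 (h = 5 + 7*(-5) = 5 - 35 = -30)
a(n, Y) = 1/160
-926 + a(-43, h) = -926 + 1/160 = -148159/160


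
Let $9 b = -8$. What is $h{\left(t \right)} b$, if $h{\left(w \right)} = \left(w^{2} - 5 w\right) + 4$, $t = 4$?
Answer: $0$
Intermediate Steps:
$b = - \frac{8}{9}$ ($b = \frac{1}{9} \left(-8\right) = - \frac{8}{9} \approx -0.88889$)
$h{\left(w \right)} = 4 + w^{2} - 5 w$
$h{\left(t \right)} b = \left(4 + 4^{2} - 20\right) \left(- \frac{8}{9}\right) = \left(4 + 16 - 20\right) \left(- \frac{8}{9}\right) = 0 \left(- \frac{8}{9}\right) = 0$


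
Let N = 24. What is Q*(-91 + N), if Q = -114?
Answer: 7638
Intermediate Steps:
Q*(-91 + N) = -114*(-91 + 24) = -114*(-67) = 7638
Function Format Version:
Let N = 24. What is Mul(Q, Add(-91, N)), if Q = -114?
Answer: 7638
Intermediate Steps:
Mul(Q, Add(-91, N)) = Mul(-114, Add(-91, 24)) = Mul(-114, -67) = 7638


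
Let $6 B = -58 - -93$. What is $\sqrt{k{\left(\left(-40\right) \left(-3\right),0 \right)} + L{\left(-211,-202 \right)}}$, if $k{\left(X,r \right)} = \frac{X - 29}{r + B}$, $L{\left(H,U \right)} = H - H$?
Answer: $\frac{\sqrt{390}}{5} \approx 3.9497$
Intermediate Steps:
$L{\left(H,U \right)} = 0$
$B = \frac{35}{6}$ ($B = \frac{-58 - -93}{6} = \frac{-58 + 93}{6} = \frac{1}{6} \cdot 35 = \frac{35}{6} \approx 5.8333$)
$k{\left(X,r \right)} = \frac{-29 + X}{\frac{35}{6} + r}$ ($k{\left(X,r \right)} = \frac{X - 29}{r + \frac{35}{6}} = \frac{-29 + X}{\frac{35}{6} + r}$)
$\sqrt{k{\left(\left(-40\right) \left(-3\right),0 \right)} + L{\left(-211,-202 \right)}} = \sqrt{\frac{6 \left(-29 - -120\right)}{35 + 6 \cdot 0} + 0} = \sqrt{\frac{6 \left(-29 + 120\right)}{35 + 0} + 0} = \sqrt{6 \cdot \frac{1}{35} \cdot 91 + 0} = \sqrt{\frac{78}{5} + 0} = \sqrt{\frac{78}{5}} = \frac{\sqrt{390}}{5}$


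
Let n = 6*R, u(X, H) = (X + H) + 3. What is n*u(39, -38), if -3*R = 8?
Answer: -64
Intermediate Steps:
R = -8/3 (R = -⅓*8 = -8/3 ≈ -2.6667)
u(X, H) = 3 + H + X (u(X, H) = (H + X) + 3 = 3 + H + X)
n = -16 (n = 6*(-8/3) = -16)
n*u(39, -38) = -16*(3 - 38 + 39) = -16*4 = -64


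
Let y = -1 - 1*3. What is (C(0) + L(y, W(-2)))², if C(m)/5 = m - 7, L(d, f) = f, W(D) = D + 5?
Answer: 1024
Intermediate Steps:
y = -4 (y = -1 - 3 = -4)
W(D) = 5 + D
C(m) = -35 + 5*m (C(m) = 5*(m - 7) = 5*(-7 + m) = -35 + 5*m)
(C(0) + L(y, W(-2)))² = ((-35 + 5*0) + (5 - 2))² = ((-35 + 0) + 3)² = (-35 + 3)² = (-32)² = 1024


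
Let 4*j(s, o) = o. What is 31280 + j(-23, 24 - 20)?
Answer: 31281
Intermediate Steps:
j(s, o) = o/4
31280 + j(-23, 24 - 20) = 31280 + (24 - 20)/4 = 31280 + (¼)*4 = 31280 + 1 = 31281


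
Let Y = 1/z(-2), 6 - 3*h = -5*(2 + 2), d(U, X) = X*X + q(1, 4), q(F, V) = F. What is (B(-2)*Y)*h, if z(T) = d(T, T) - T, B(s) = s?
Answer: -52/21 ≈ -2.4762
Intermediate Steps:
d(U, X) = 1 + X**2 (d(U, X) = X*X + 1 = X**2 + 1 = 1 + X**2)
h = 26/3 (h = 2 - (-5)*(2 + 2)/3 = 2 - (-5)*4/3 = 2 - 1/3*(-20) = 2 + 20/3 = 26/3 ≈ 8.6667)
z(T) = 1 + T**2 - T (z(T) = (1 + T**2) - T = 1 + T**2 - T)
Y = 1/7 (Y = 1/(1 + (-2)**2 - 1*(-2)) = 1/(1 + 4 + 2) = 1/7 ≈ 0.14286)
(B(-2)*Y)*h = -2*1/7*(26/3) = -2/7*26/3 = -52/21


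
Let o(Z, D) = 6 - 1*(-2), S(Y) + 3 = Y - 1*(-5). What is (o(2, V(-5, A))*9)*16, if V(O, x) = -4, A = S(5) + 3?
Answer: 1152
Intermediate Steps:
S(Y) = 2 + Y (S(Y) = -3 + (Y - 1*(-5)) = -3 + (Y + 5) = -3 + (5 + Y) = 2 + Y)
A = 10 (A = (2 + 5) + 3 = 7 + 3 = 10)
o(Z, D) = 8 (o(Z, D) = 6 + 2 = 8)
(o(2, V(-5, A))*9)*16 = (8*9)*16 = 72*16 = 1152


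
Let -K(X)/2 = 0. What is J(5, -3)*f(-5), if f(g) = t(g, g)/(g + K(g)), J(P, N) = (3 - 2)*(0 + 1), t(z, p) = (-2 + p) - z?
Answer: ⅖ ≈ 0.40000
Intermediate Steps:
K(X) = 0 (K(X) = -2*0 = 0)
t(z, p) = -2 + p - z
J(P, N) = 1 (J(P, N) = 1*1 = 1)
f(g) = -2/g (f(g) = (-2 + g - g)/(g + 0) = -2/g)
J(5, -3)*f(-5) = 1*(-2/(-5)) = 1*(-2*(-⅕)) = 1*(⅖) = ⅖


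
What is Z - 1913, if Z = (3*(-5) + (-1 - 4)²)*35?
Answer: -1563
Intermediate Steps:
Z = 350 (Z = (-15 + (-5)²)*35 = (-15 + 25)*35 = 10*35 = 350)
Z - 1913 = 350 - 1913 = -1563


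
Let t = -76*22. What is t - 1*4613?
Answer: -6285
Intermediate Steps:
t = -1672 (t = -1*1672 = -1672)
t - 1*4613 = -1672 - 1*4613 = -1672 - 4613 = -6285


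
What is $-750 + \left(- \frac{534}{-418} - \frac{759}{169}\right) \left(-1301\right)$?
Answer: $\frac{121183158}{35321} \approx 3430.9$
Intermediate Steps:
$-750 + \left(- \frac{534}{-418} - \frac{759}{169}\right) \left(-1301\right) = -750 + \left(\left(-534\right) \left(- \frac{1}{418}\right) - \frac{759}{169}\right) \left(-1301\right) = -750 + \left(\frac{267}{209} - \frac{759}{169}\right) \left(-1301\right) = -750 - - \frac{147673908}{35321} = -750 + \frac{147673908}{35321} = \frac{121183158}{35321}$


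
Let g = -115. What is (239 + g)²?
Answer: 15376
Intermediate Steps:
(239 + g)² = (239 - 115)² = 124² = 15376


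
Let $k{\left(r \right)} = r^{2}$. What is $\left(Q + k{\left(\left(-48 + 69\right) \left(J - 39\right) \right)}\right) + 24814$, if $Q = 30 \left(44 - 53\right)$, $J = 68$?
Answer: $395425$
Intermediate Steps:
$Q = -270$ ($Q = 30 \left(-9\right) = -270$)
$\left(Q + k{\left(\left(-48 + 69\right) \left(J - 39\right) \right)}\right) + 24814 = \left(-270 + \left(\left(-48 + 69\right) \left(68 - 39\right)\right)^{2}\right) + 24814 = \left(-270 + \left(21 \cdot 29\right)^{2}\right) + 24814 = \left(-270 + 609^{2}\right) + 24814 = \left(-270 + 370881\right) + 24814 = 370611 + 24814 = 395425$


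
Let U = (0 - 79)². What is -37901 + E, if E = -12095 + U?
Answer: -43755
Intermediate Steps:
U = 6241 (U = (-79)² = 6241)
E = -5854 (E = -12095 + 6241 = -5854)
-37901 + E = -37901 - 5854 = -43755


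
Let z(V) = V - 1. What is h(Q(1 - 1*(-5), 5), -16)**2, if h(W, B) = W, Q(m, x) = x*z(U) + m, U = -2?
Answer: 81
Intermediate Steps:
z(V) = -1 + V
Q(m, x) = m - 3*x (Q(m, x) = x*(-1 - 2) + m = x*(-3) + m = -3*x + m = m - 3*x)
h(Q(1 - 1*(-5), 5), -16)**2 = ((1 - 1*(-5)) - 3*5)**2 = ((1 + 5) - 15)**2 = (6 - 15)**2 = (-9)**2 = 81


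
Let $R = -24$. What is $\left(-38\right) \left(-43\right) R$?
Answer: $-39216$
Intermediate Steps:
$\left(-38\right) \left(-43\right) R = \left(-38\right) \left(-43\right) \left(-24\right) = 1634 \left(-24\right) = -39216$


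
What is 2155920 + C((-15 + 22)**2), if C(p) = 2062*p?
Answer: 2256958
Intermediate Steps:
2155920 + C((-15 + 22)**2) = 2155920 + 2062*(-15 + 22)**2 = 2155920 + 2062*7**2 = 2155920 + 2062*49 = 2155920 + 101038 = 2256958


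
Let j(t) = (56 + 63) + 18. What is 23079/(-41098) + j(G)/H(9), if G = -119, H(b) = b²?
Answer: 3761027/3328938 ≈ 1.1298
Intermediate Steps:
j(t) = 137 (j(t) = 119 + 18 = 137)
23079/(-41098) + j(G)/H(9) = 23079/(-41098) + 137/(9²) = 23079*(-1/41098) + 137/81 = -23079/41098 + 137*(1/81) = -23079/41098 + 137/81 = 3761027/3328938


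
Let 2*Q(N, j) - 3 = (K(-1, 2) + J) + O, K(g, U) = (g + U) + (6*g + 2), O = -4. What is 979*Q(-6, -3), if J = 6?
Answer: 979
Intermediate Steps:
K(g, U) = 2 + U + 7*g (K(g, U) = (U + g) + (2 + 6*g) = 2 + U + 7*g)
Q(N, j) = 1 (Q(N, j) = 3/2 + (((2 + 2 + 7*(-1)) + 6) - 4)/2 = 3/2 + (((2 + 2 - 7) + 6) - 4)/2 = 3/2 + ((-3 + 6) - 4)/2 = 3/2 + (3 - 4)/2 = 3/2 + (1/2)*(-1) = 3/2 - 1/2 = 1)
979*Q(-6, -3) = 979*1 = 979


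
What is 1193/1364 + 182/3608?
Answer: 25867/27962 ≈ 0.92508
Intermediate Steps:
1193/1364 + 182/3608 = 1193*(1/1364) + 182*(1/3608) = 1193/1364 + 91/1804 = 25867/27962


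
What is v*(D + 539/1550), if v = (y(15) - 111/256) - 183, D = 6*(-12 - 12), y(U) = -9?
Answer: 10968948843/396800 ≈ 27644.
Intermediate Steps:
D = -144 (D = 6*(-24) = -144)
v = -49263/256 (v = (-9 - 111/256) - 183 = -2415/256 - 183 = -49263/256 ≈ -192.43)
v*(D + 539/1550) = -49263*(-144 + 539/1550)/256 = -49263/256*(-222661/1550) = 10968948843/396800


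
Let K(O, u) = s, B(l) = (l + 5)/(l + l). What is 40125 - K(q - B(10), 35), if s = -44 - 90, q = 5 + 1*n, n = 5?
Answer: 40259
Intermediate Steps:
B(l) = (5 + l)/(2*l) (B(l) = (5 + l)/((2*l)) = (5 + l)*(1/(2*l)) = (5 + l)/(2*l))
q = 10 (q = 5 + 1*5 = 5 + 5 = 10)
s = -134
K(O, u) = -134
40125 - K(q - B(10), 35) = 40125 - 1*(-134) = 40125 + 134 = 40259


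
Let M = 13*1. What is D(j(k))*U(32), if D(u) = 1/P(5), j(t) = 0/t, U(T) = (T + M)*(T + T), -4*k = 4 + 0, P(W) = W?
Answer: 576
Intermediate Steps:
M = 13
k = -1 (k = -(4 + 0)/4 = -1/4*4 = -1)
U(T) = 2*T*(13 + T) (U(T) = (T + 13)*(T + T) = (13 + T)*(2*T) = 2*T*(13 + T))
j(t) = 0
D(u) = 1/5
D(j(k))*U(32) = (2*32*(13 + 32))/5 = (2*32*45)/5 = (1/5)*2880 = 576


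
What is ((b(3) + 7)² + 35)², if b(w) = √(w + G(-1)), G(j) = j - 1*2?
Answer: 7056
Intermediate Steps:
G(j) = -2 + j (G(j) = j - 2 = -2 + j)
b(w) = √(-3 + w) (b(w) = √(w + (-2 - 1)) = √(w - 3) = √(-3 + w))
((b(3) + 7)² + 35)² = ((√(-3 + 3) + 7)² + 35)² = ((√0 + 7)² + 35)² = ((0 + 7)² + 35)² = (7² + 35)² = (49 + 35)² = 84² = 7056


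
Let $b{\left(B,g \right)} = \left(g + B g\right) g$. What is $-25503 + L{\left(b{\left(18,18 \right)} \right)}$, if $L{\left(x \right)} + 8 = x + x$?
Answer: $-13199$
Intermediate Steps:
$b{\left(B,g \right)} = g \left(g + B g\right)$
$L{\left(x \right)} = -8 + 2 x$ ($L{\left(x \right)} = -8 + \left(x + x\right) = -8 + 2 x$)
$-25503 + L{\left(b{\left(18,18 \right)} \right)} = -25503 - \left(8 - 2 \cdot 18^{2} \left(1 + 18\right)\right) = -25503 - \left(8 - 2 \cdot 324 \cdot 19\right) = -25503 + \left(-8 + 2 \cdot 6156\right) = -25503 + \left(-8 + 12312\right) = -25503 + 12304 = -13199$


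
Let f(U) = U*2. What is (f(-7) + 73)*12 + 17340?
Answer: 18048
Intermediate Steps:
f(U) = 2*U
(f(-7) + 73)*12 + 17340 = (2*(-7) + 73)*12 + 17340 = (-14 + 73)*12 + 17340 = 59*12 + 17340 = 708 + 17340 = 18048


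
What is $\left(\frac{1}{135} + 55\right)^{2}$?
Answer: $\frac{55145476}{18225} \approx 3025.8$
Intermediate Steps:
$\left(\frac{1}{135} + 55\right)^{2} = \left(\frac{7426}{135}\right)^{2} = \frac{55145476}{18225}$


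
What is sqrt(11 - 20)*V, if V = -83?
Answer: -249*I ≈ -249.0*I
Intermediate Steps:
sqrt(11 - 20)*V = sqrt(11 - 20)*(-83) = sqrt(-9)*(-83) = (3*I)*(-83) = -249*I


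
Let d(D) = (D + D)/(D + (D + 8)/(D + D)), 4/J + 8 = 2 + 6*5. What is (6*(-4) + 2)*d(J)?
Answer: -11/37 ≈ -0.29730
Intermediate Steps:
J = ⅙ (J = 4/(-8 + (2 + 6*5)) = 4/(-8 + (2 + 30)) = 4/(-8 + 32) = 4/24 = 4*(1/24) = ⅙ ≈ 0.16667)
d(D) = 2*D/(D + (8 + D)/(2*D)) (d(D) = (2*D)/(D + (8 + D)/((2*D))) = (2*D)/(D + (8 + D)*(1/(2*D))) = (2*D)/(D + (8 + D)/(2*D)) = 2*D/(D + (8 + D)/(2*D)))
(6*(-4) + 2)*d(J) = (6*(-4) + 2)*(4*(⅙)²/(8 + ⅙ + 2*(⅙)²)) = (-24 + 2)*(4*(1/36)/(8 + ⅙ + 2*(1/36))) = -88/(36*(8 + ⅙ + 1/18)) = -88/(36*74/9) = -88*9/(36*74) = -22*1/74 = -11/37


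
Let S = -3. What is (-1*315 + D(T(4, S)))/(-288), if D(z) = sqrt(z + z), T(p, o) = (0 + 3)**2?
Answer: 35/32 - sqrt(2)/96 ≈ 1.0790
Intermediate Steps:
T(p, o) = 9 (T(p, o) = 3**2 = 9)
D(z) = sqrt(2)*sqrt(z) (D(z) = sqrt(2*z) = sqrt(2)*sqrt(z))
(-1*315 + D(T(4, S)))/(-288) = (-1*315 + sqrt(2)*sqrt(9))/(-288) = (-315 + sqrt(2)*3)*(-1/288) = (-315 + 3*sqrt(2))*(-1/288) = 35/32 - sqrt(2)/96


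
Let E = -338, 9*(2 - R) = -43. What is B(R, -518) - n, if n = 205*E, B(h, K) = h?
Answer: 623671/9 ≈ 69297.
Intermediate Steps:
R = 61/9 (R = 2 - 1/9*(-43) = 2 + 43/9 = 61/9 ≈ 6.7778)
n = -69290 (n = 205*(-338) = -69290)
B(R, -518) - n = 61/9 - 1*(-69290) = 61/9 + 69290 = 623671/9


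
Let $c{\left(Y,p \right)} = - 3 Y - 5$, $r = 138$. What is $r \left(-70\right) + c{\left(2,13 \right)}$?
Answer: $-9671$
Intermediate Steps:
$c{\left(Y,p \right)} = -5 - 3 Y$
$r \left(-70\right) + c{\left(2,13 \right)} = 138 \left(-70\right) - 11 = -9660 - 11 = -9671$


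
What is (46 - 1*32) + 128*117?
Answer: 14990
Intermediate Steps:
(46 - 1*32) + 128*117 = (46 - 32) + 14976 = 14 + 14976 = 14990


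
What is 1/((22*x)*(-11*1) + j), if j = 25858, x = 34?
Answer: 1/17630 ≈ 5.6722e-5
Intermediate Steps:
1/((22*x)*(-11*1) + j) = 1/((22*34)*(-11*1) + 25858) = 1/(748*(-11) + 25858) = 1/(-8228 + 25858) = 1/17630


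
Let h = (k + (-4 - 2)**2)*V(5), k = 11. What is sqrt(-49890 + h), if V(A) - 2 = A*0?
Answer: 2*I*sqrt(12449) ≈ 223.15*I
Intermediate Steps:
V(A) = 2 (V(A) = 2 + A*0 = 2 + 0 = 2)
h = 94 (h = (11 + (-4 - 2)**2)*2 = (11 + (-6)**2)*2 = (11 + 36)*2 = 47*2 = 94)
sqrt(-49890 + h) = sqrt(-49890 + 94) = sqrt(-49796) = 2*I*sqrt(12449)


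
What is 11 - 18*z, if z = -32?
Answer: 587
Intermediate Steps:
11 - 18*z = 11 - 18*(-32) = 11 + 576 = 587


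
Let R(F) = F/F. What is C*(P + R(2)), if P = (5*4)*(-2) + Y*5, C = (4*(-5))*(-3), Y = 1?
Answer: -2040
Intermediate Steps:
C = 60 (C = -20*(-3) = 60)
R(F) = 1
P = -35 (P = (5*4)*(-2) + 1*5 = 20*(-2) + 5 = -40 + 5 = -35)
C*(P + R(2)) = 60*(-35 + 1) = 60*(-34) = -2040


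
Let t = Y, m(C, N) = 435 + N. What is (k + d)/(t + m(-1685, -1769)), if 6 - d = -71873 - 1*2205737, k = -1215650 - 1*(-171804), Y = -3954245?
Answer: -1233770/3955579 ≈ -0.31191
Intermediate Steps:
t = -3954245
k = -1043846 (k = -1215650 + 171804 = -1043846)
d = 2277616 (d = 6 - (-71873 - 1*2205737) = 6 - (-71873 - 2205737) = 6 - 1*(-2277610) = 6 + 2277610 = 2277616)
(k + d)/(t + m(-1685, -1769)) = (-1043846 + 2277616)/(-3954245 + (435 - 1769)) = 1233770/(-3954245 - 1334) = 1233770/(-3955579) = 1233770*(-1/3955579) = -1233770/3955579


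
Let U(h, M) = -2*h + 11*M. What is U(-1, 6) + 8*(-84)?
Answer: -604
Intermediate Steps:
U(-1, 6) + 8*(-84) = (-2*(-1) + 11*6) + 8*(-84) = (2 + 66) - 672 = 68 - 672 = -604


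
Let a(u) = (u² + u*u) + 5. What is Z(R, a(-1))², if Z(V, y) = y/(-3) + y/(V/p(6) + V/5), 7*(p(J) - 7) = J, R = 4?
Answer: 47089/5184 ≈ 9.0835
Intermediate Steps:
p(J) = 7 + J/7
a(u) = 5 + 2*u² (a(u) = (u² + u²) + 5 = 2*u² + 5 = 5 + 2*u²)
Z(V, y) = -y/3 + 55*y/(18*V) (Z(V, y) = y/(-3) + y/(V/(7 + (⅐)*6) + V/5) = y*(-⅓) + y/(V/(7 + 6/7) + V*(⅕)) = -y/3 + y/(V/(55/7) + V/5) = -y/3 + y/(V*(7/55) + V/5) = -y/3 + y/(7*V/55 + V/5) = -y/3 + y/((18*V/55)) = -y/3 + y*(55/(18*V)) = -y/3 + 55*y/(18*V))
Z(R, a(-1))² = ((1/18)*(5 + 2*(-1)²)*(55 - 6*4)/4)² = ((1/18)*(5 + 2*1)*(¼)*(55 - 24))² = ((1/18)*(5 + 2)*(¼)*31)² = ((1/18)*7*(¼)*31)² = (217/72)² = 47089/5184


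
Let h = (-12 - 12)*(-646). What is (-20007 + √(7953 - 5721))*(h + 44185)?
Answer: -1194197823 + 358134*√62 ≈ -1.1914e+9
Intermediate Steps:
h = 15504 (h = -24*(-646) = 15504)
(-20007 + √(7953 - 5721))*(h + 44185) = (-20007 + √(7953 - 5721))*(15504 + 44185) = (-20007 + √2232)*59689 = (-20007 + 6*√62)*59689 = -1194197823 + 358134*√62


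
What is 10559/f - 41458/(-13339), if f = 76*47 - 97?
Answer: 284913051/46353025 ≈ 6.1466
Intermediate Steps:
f = 3475 (f = 3572 - 97 = 3475)
10559/f - 41458/(-13339) = 10559/3475 - 41458/(-13339) = 10559*(1/3475) - 41458*(-1/13339) = 10559/3475 + 41458/13339 = 284913051/46353025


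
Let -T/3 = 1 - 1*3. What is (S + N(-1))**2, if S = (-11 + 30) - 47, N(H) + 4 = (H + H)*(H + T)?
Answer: 1764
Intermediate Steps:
T = 6 (T = -3*(1 - 1*3) = -3*(1 - 3) = -3*(-2) = 6)
N(H) = -4 + 2*H*(6 + H) (N(H) = -4 + (H + H)*(H + 6) = -4 + (2*H)*(6 + H) = -4 + 2*H*(6 + H))
S = -28 (S = 19 - 47 = -28)
(S + N(-1))**2 = (-28 + (-4 + 2*(-1)**2 + 12*(-1)))**2 = (-28 + (-4 + 2*1 - 12))**2 = (-28 + (-4 + 2 - 12))**2 = (-28 - 14)**2 = (-42)**2 = 1764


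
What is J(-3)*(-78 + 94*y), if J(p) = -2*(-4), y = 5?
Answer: 3136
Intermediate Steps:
J(p) = 8
J(-3)*(-78 + 94*y) = 8*(-78 + 94*5) = 8*(-78 + 470) = 8*392 = 3136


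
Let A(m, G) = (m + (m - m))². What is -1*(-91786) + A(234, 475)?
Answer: 146542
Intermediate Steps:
A(m, G) = m² (A(m, G) = (m + 0)² = m²)
-1*(-91786) + A(234, 475) = -1*(-91786) + 234² = 91786 + 54756 = 146542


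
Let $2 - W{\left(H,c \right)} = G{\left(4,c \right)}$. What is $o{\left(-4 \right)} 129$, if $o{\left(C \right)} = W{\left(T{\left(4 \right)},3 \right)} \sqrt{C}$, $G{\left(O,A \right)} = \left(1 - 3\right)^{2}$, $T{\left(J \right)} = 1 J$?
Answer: $- 516 i \approx - 516.0 i$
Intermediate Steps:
$T{\left(J \right)} = J$
$G{\left(O,A \right)} = 4$ ($G{\left(O,A \right)} = \left(-2\right)^{2} = 4$)
$W{\left(H,c \right)} = -2$ ($W{\left(H,c \right)} = 2 - 4 = -2$)
$o{\left(C \right)} = - 2 \sqrt{C}$
$o{\left(-4 \right)} 129 = - 2 \sqrt{-4} \cdot 129 = - 2 \cdot 2 i 129 = - 4 i 129 = - 516 i$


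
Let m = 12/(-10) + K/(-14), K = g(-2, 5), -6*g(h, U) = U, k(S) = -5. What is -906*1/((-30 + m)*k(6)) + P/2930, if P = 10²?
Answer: -22167682/3832147 ≈ -5.7847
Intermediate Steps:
P = 100
g(h, U) = -U/6
K = -⅚ (K = -⅙*5 = -⅚ ≈ -0.83333)
m = -479/420 (m = 12/(-10) - ⅚/(-14) = 12*(-⅒) - ⅚*(-1/14) = -6/5 + 5/84 = -479/420 ≈ -1.1405)
-906*1/((-30 + m)*k(6)) + P/2930 = -906*(-1/(5*(-30 - 479/420))) + 100/2930 = -906/((-5*(-13079/420))) + 100*(1/2930) = -906/13079/84 + 10/293 = -906*84/13079 + 10/293 = -76104/13079 + 10/293 = -22167682/3832147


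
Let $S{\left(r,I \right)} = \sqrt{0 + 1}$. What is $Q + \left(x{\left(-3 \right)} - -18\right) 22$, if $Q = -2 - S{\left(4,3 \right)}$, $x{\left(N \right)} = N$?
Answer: $327$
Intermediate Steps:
$S{\left(r,I \right)} = 1$ ($S{\left(r,I \right)} = \sqrt{1} = 1$)
$Q = -3$ ($Q = -2 - 1 = -3$)
$Q + \left(x{\left(-3 \right)} - -18\right) 22 = -3 + \left(-3 - -18\right) 22 = -3 + \left(-3 + 18\right) 22 = -3 + 15 \cdot 22 = -3 + 330 = 327$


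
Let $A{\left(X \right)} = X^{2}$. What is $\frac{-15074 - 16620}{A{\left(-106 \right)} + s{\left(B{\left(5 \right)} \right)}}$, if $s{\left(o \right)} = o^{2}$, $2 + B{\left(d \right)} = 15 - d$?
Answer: $- \frac{15847}{5650} \approx -2.8048$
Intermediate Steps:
$B{\left(d \right)} = 13 - d$ ($B{\left(d \right)} = -2 - \left(-15 + d\right) = 13 - d$)
$\frac{-15074 - 16620}{A{\left(-106 \right)} + s{\left(B{\left(5 \right)} \right)}} = \frac{-15074 - 16620}{\left(-106\right)^{2} + \left(13 - 5\right)^{2}} = - \frac{31694}{11236 + \left(13 - 5\right)^{2}} = - \frac{31694}{11236 + 8^{2}} = - \frac{31694}{11236 + 64} = - \frac{31694}{11300} = \left(-31694\right) \frac{1}{11300} = - \frac{15847}{5650}$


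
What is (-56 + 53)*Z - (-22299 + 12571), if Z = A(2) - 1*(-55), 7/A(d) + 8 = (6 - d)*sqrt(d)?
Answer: 38273/4 + 21*sqrt(2)/8 ≈ 9572.0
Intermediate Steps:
A(d) = 7/(-8 + sqrt(d)*(6 - d)) (A(d) = 7/(-8 + (6 - d)*sqrt(d)) = 7/(-8 + sqrt(d)*(6 - d)))
Z = 55 - 7/(8 - 4*sqrt(2)) (Z = -7/(8 + 2**(3/2) - 6*sqrt(2)) - 1*(-55) = -7/(8 + 2*sqrt(2) - 6*sqrt(2)) + 55 = -7/(8 - 4*sqrt(2)) + 55 = 55 - 7/(8 - 4*sqrt(2)) ≈ 52.013)
(-56 + 53)*Z - (-22299 + 12571) = (-56 + 53)*(213/4 - 7*sqrt(2)/8) - (-22299 + 12571) = -3*(213/4 - 7*sqrt(2)/8) - 1*(-9728) = (-639/4 + 21*sqrt(2)/8) + 9728 = 38273/4 + 21*sqrt(2)/8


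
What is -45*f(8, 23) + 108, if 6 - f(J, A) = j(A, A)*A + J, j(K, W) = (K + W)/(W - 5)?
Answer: 2843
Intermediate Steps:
j(K, W) = (K + W)/(-5 + W)
f(J, A) = 6 - J - 2*A²/(-5 + A) (f(J, A) = 6 - (((A + A)/(-5 + A))*A + J) = 6 - (((2*A)/(-5 + A))*A + J) = 6 - ((2*A/(-5 + A))*A + J) = 6 - (2*A²/(-5 + A) + J) = 6 - (J + 2*A²/(-5 + A)) = 6 + (-J - 2*A²/(-5 + A)) = 6 - J - 2*A²/(-5 + A))
-45*f(8, 23) + 108 = -45*(-2*23² + (-5 + 23)*(6 - 1*8))/(-5 + 23) + 108 = -45*(-2*529 + 18*(6 - 8))/18 + 108 = -5*(-1058 + 18*(-2))/2 + 108 = -5*(-1058 - 36)/2 + 108 = -5*(-1094)/2 + 108 = -45*(-547/9) + 108 = 2735 + 108 = 2843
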